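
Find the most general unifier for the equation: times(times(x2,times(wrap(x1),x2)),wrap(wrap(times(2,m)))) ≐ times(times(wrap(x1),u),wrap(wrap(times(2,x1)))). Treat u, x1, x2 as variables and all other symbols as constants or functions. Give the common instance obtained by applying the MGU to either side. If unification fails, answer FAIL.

times(times(wrap(m),times(wrap(m),wrap(m))),wrap(wrap(times(2,m))))

Decompose times/2: times(x2,times(wrap(x1),x2)) ≐ times(wrap(x1),u),  wrap(wrap(times(2,m))) ≐ wrap(wrap(times(2,x1))).
Decompose times/2: x2 ≐ wrap(x1),  times(wrap(x1),x2) ≐ u.
Bind x2 := wrap(x1); substituting into the one remaining equation that mentions x2 gives: times(wrap(x1),wrap(x1)) ≐ u.
Bind u := times(wrap(x1),wrap(x1)); no other remaining equation mentions u.
Decompose wrap/1: wrap(times(2,m)) ≐ wrap(times(2,x1)).
Decompose wrap/1: times(2,m) ≐ times(2,x1).
Decompose times/2: 2 ≐ 2,  m ≐ x1.
Delete trivial equation 2 ≐ 2.
Bind x1 := m. Substituting into the earlier bindings gives x2 := wrap(m), u := times(wrap(m),wrap(m)).
Applying the MGU to either side gives times(times(wrap(m),times(wrap(m),wrap(m))),wrap(wrap(times(2,m)))).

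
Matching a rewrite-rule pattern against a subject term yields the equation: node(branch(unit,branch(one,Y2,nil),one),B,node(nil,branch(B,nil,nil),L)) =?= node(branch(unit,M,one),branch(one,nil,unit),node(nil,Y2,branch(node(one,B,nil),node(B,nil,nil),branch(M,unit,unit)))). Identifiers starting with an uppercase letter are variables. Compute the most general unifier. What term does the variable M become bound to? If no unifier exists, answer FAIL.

Decompose node/3: branch(unit,branch(one,Y2,nil),one) =?= branch(unit,M,one),  B =?= branch(one,nil,unit),  node(nil,branch(B,nil,nil),L) =?= node(nil,Y2,branch(node(one,B,nil),node(B,nil,nil),branch(M,unit,unit))).
Decompose branch/3: unit =?= unit,  branch(one,Y2,nil) =?= M,  one =?= one.
Delete trivial equation unit =?= unit.
Bind M := branch(one,Y2,nil); substituting into the one remaining equation that mentions M gives: node(nil,branch(B,nil,nil),L) =?= node(nil,Y2,branch(node(one,B,nil),node(B,nil,nil),branch(branch(one,Y2,nil),unit,unit))).
Delete trivial equation one =?= one.
Bind B := branch(one,nil,unit); substituting into the remaining equation gives: node(nil,branch(branch(one,nil,unit),nil,nil),L) =?= node(nil,Y2,branch(node(one,branch(one,nil,unit),nil),node(branch(one,nil,unit),nil,nil),branch(branch(one,Y2,nil),unit,unit))).
Decompose node/3: nil =?= nil,  branch(branch(one,nil,unit),nil,nil) =?= Y2,  L =?= branch(node(one,branch(one,nil,unit),nil),node(branch(one,nil,unit),nil,nil),branch(branch(one,Y2,nil),unit,unit)).
Delete trivial equation nil =?= nil.
Bind Y2 := branch(branch(one,nil,unit),nil,nil); substituting into the remaining equation gives: L =?= branch(node(one,branch(one,nil,unit),nil),node(branch(one,nil,unit),nil,nil),branch(branch(one,branch(branch(one,nil,unit),nil,nil),nil),unit,unit)). Substituting into the earlier binding gives M := branch(one,branch(branch(one,nil,unit),nil,nil),nil).
Bind L := branch(node(one,branch(one,nil,unit),nil),node(branch(one,nil,unit),nil,nil),branch(branch(one,branch(branch(one,nil,unit),nil,nil),nil),unit,unit)).
MGU = { M := branch(one,branch(branch(one,nil,unit),nil,nil),nil), B := branch(one,nil,unit), Y2 := branch(branch(one,nil,unit),nil,nil), L := branch(node(one,branch(one,nil,unit),nil),node(branch(one,nil,unit),nil,nil),branch(branch(one,branch(branch(one,nil,unit),nil,nil),nil),unit,unit)) }, so M := branch(one,branch(branch(one,nil,unit),nil,nil),nil).

branch(one,branch(branch(one,nil,unit),nil,nil),nil)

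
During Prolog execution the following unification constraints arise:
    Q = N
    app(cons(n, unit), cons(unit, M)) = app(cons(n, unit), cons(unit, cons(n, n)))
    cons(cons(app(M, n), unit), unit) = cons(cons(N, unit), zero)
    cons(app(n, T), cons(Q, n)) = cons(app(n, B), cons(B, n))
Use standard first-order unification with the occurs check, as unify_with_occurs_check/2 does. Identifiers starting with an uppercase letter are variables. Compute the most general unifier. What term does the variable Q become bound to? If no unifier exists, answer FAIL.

FAIL

Bind Q := N; substituting into the one remaining equation that mentions Q gives: cons(app(n, T), cons(N, n)) = cons(app(n, B), cons(B, n)).
Decompose app/2: cons(n, unit) = cons(n, unit),  cons(unit, M) = cons(unit, cons(n, n)).
Delete trivial equation cons(n, unit) = cons(n, unit).
Decompose cons/2: unit = unit,  M = cons(n, n).
Delete trivial equation unit = unit.
Bind M := cons(n, n); substituting into the one remaining equation that mentions M gives: cons(cons(app(cons(n, n), n), unit), unit) = cons(cons(N, unit), zero).
Decompose cons/2: cons(app(cons(n, n), n), unit) = cons(N, unit),  unit = zero.
Decompose cons/2: app(cons(n, n), n) = N,  unit = unit.
Bind N := app(cons(n, n), n); substituting into the one remaining equation that mentions N gives: cons(app(n, T), cons(app(cons(n, n), n), n)) = cons(app(n, B), cons(B, n)). Substituting into the earlier binding gives Q := app(cons(n, n), n).
Delete trivial equation unit = unit.
Clash: constants unit and zero differ; no unifier exists.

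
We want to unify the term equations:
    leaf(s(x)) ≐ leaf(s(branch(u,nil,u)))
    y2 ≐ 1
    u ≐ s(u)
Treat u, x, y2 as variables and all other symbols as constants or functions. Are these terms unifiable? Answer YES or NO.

Decompose leaf/1: s(x) ≐ s(branch(u,nil,u)).
Decompose s/1: x ≐ branch(u,nil,u).
Bind x := branch(u,nil,u); no other remaining equation mentions x.
Bind y2 := 1; no other remaining equation mentions y2.
Occurs check fails: u occurs in s(u); the equation u ≐ s(u) has no finite solution.

NO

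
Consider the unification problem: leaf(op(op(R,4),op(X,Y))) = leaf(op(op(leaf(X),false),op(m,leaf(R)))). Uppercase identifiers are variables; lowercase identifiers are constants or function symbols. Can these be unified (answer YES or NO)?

NO

Decompose leaf/1: op(op(R,4),op(X,Y)) = op(op(leaf(X),false),op(m,leaf(R))).
Decompose op/2: op(R,4) = op(leaf(X),false),  op(X,Y) = op(m,leaf(R)).
Decompose op/2: R = leaf(X),  4 = false.
Bind R := leaf(X); substituting into the one remaining equation that mentions R gives: op(X,Y) = op(m,leaf(leaf(X))).
Clash: constants 4 and false differ; no unifier exists.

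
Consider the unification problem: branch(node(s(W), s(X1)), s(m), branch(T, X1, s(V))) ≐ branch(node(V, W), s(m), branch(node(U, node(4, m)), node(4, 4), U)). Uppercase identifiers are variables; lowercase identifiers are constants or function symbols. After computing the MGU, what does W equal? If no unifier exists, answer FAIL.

s(node(4, 4))

Decompose branch/3: node(s(W), s(X1)) ≐ node(V, W),  s(m) ≐ s(m),  branch(T, X1, s(V)) ≐ branch(node(U, node(4, m)), node(4, 4), U).
Decompose node/2: s(W) ≐ V,  s(X1) ≐ W.
Bind V := s(W); substituting into the one remaining equation that mentions V gives: branch(T, X1, s(s(W))) ≐ branch(node(U, node(4, m)), node(4, 4), U).
Bind W := s(X1); substituting into the one remaining equation that mentions W gives: branch(T, X1, s(s(s(X1)))) ≐ branch(node(U, node(4, m)), node(4, 4), U). Substituting into the earlier binding gives V := s(s(X1)).
Delete trivial equation s(m) ≐ s(m).
Decompose branch/3: T ≐ node(U, node(4, m)),  X1 ≐ node(4, 4),  s(s(s(X1))) ≐ U.
Bind T := node(U, node(4, m)); no other remaining equation mentions T.
Bind X1 := node(4, 4); substituting into the remaining equation gives: s(s(s(node(4, 4)))) ≐ U. Substituting into the earlier bindings gives V := s(s(node(4, 4))), W := s(node(4, 4)).
Bind U := s(s(s(node(4, 4)))). Substituting into the earlier binding gives T := node(s(s(s(node(4, 4)))), node(4, m)).
MGU = { V -> s(s(node(4, 4))), W -> s(node(4, 4)), T -> node(s(s(s(node(4, 4)))), node(4, m)), X1 -> node(4, 4), U -> s(s(s(node(4, 4)))) }, so W -> s(node(4, 4)).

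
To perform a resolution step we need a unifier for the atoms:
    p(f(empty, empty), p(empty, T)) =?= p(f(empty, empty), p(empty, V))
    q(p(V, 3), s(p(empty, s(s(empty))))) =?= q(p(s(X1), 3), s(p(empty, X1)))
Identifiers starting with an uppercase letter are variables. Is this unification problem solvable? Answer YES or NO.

Decompose p/2: f(empty, empty) =?= f(empty, empty),  p(empty, T) =?= p(empty, V).
Delete trivial equation f(empty, empty) =?= f(empty, empty).
Decompose p/2: empty =?= empty,  T =?= V.
Delete trivial equation empty =?= empty.
Bind T := V; no other remaining equation mentions T.
Decompose q/2: p(V, 3) =?= p(s(X1), 3),  s(p(empty, s(s(empty)))) =?= s(p(empty, X1)).
Decompose p/2: V =?= s(X1),  3 =?= 3.
Bind V := s(X1); no other remaining equation mentions V. Substituting into the earlier binding gives T := s(X1).
Delete trivial equation 3 =?= 3.
Decompose s/1: p(empty, s(s(empty))) =?= p(empty, X1).
Decompose p/2: empty =?= empty,  s(s(empty)) =?= X1.
Delete trivial equation empty =?= empty.
Bind X1 := s(s(empty)). Substituting into the earlier bindings gives T := s(s(s(empty))), V := s(s(s(empty))).
No equations remain and no clash or occurs-check failure arose, so a unifier exists.

YES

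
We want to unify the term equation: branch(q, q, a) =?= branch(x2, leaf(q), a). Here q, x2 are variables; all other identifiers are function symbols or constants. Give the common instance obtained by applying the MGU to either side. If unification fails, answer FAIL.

Decompose branch/3: q =?= x2,  q =?= leaf(q),  a =?= a.
Bind q := x2; substituting into the one remaining equation that mentions q gives: x2 =?= leaf(x2).
Occurs check fails: x2 occurs in leaf(x2); the equation x2 =?= leaf(x2) has no finite solution.

FAIL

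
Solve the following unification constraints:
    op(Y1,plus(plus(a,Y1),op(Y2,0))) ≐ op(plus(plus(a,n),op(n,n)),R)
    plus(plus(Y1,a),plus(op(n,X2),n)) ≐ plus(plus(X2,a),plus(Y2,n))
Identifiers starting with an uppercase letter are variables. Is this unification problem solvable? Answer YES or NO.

YES

Decompose op/2: Y1 ≐ plus(plus(a,n),op(n,n)),  plus(plus(a,Y1),op(Y2,0)) ≐ R.
Bind Y1 := plus(plus(a,n),op(n,n)); substituting into the remaining equations gives: plus(plus(a,plus(plus(a,n),op(n,n))),op(Y2,0)) ≐ R,  plus(plus(plus(plus(a,n),op(n,n)),a),plus(op(n,X2),n)) ≐ plus(plus(X2,a),plus(Y2,n)).
Bind R := plus(plus(a,plus(plus(a,n),op(n,n))),op(Y2,0)); no other remaining equation mentions R.
Decompose plus/2: plus(plus(plus(a,n),op(n,n)),a) ≐ plus(X2,a),  plus(op(n,X2),n) ≐ plus(Y2,n).
Decompose plus/2: plus(plus(a,n),op(n,n)) ≐ X2,  a ≐ a.
Bind X2 := plus(plus(a,n),op(n,n)); substituting into the one remaining equation that mentions X2 gives: plus(op(n,plus(plus(a,n),op(n,n))),n) ≐ plus(Y2,n).
Delete trivial equation a ≐ a.
Decompose plus/2: op(n,plus(plus(a,n),op(n,n))) ≐ Y2,  n ≐ n.
Bind Y2 := op(n,plus(plus(a,n),op(n,n))); no other remaining equation mentions Y2. Substituting into the earlier binding gives R := plus(plus(a,plus(plus(a,n),op(n,n))),op(op(n,plus(plus(a,n),op(n,n))),0)).
Delete trivial equation n ≐ n.
No equations remain and no clash or occurs-check failure arose, so a unifier exists.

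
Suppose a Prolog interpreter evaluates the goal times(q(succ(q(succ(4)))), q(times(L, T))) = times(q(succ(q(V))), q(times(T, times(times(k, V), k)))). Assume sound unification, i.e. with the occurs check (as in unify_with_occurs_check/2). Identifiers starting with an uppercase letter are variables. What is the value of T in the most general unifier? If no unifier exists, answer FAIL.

Decompose times/2: q(succ(q(succ(4)))) = q(succ(q(V))),  q(times(L, T)) = q(times(T, times(times(k, V), k))).
Decompose q/1: succ(q(succ(4))) = succ(q(V)).
Decompose succ/1: q(succ(4)) = q(V).
Decompose q/1: succ(4) = V.
Bind V := succ(4); substituting into the remaining equation gives: q(times(L, T)) = q(times(T, times(times(k, succ(4)), k))).
Decompose q/1: times(L, T) = times(T, times(times(k, succ(4)), k)).
Decompose times/2: L = T,  T = times(times(k, succ(4)), k).
Bind L := T; no other remaining equation mentions L.
Bind T := times(times(k, succ(4)), k). Substituting into the earlier binding gives L := times(times(k, succ(4)), k).
MGU = { V -> succ(4), L -> times(times(k, succ(4)), k), T -> times(times(k, succ(4)), k) }, so T -> times(times(k, succ(4)), k).

times(times(k, succ(4)), k)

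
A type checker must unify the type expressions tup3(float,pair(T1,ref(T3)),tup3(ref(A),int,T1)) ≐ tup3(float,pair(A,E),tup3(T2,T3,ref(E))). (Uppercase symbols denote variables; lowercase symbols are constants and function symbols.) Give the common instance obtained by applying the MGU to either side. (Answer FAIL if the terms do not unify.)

tup3(float,pair(ref(ref(int)),ref(int)),tup3(ref(ref(ref(int))),int,ref(ref(int))))

Decompose tup3/3: float ≐ float,  pair(T1,ref(T3)) ≐ pair(A,E),  tup3(ref(A),int,T1) ≐ tup3(T2,T3,ref(E)).
Delete trivial equation float ≐ float.
Decompose pair/2: T1 ≐ A,  ref(T3) ≐ E.
Bind T1 := A; substituting into the one remaining equation that mentions T1 gives: tup3(ref(A),int,A) ≐ tup3(T2,T3,ref(E)).
Bind E := ref(T3); substituting into the remaining equation gives: tup3(ref(A),int,A) ≐ tup3(T2,T3,ref(ref(T3))).
Decompose tup3/3: ref(A) ≐ T2,  int ≐ T3,  A ≐ ref(ref(T3)).
Bind T2 := ref(A); no other remaining equation mentions T2.
Bind T3 := int; substituting into the remaining equation gives: A ≐ ref(ref(int)). Substituting into the earlier binding gives E := ref(int).
Bind A := ref(ref(int)). Substituting into the earlier bindings gives T1 := ref(ref(int)), T2 := ref(ref(ref(int))).
Applying the MGU to either side gives tup3(float,pair(ref(ref(int)),ref(int)),tup3(ref(ref(ref(int))),int,ref(ref(int)))).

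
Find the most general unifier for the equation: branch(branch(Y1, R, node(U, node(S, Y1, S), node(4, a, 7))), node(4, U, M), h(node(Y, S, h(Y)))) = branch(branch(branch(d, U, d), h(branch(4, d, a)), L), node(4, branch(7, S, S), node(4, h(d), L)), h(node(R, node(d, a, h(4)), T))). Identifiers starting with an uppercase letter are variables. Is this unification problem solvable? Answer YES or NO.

Decompose branch/3: branch(Y1, R, node(U, node(S, Y1, S), node(4, a, 7))) = branch(branch(d, U, d), h(branch(4, d, a)), L),  node(4, U, M) = node(4, branch(7, S, S), node(4, h(d), L)),  h(node(Y, S, h(Y))) = h(node(R, node(d, a, h(4)), T)).
Decompose branch/3: Y1 = branch(d, U, d),  R = h(branch(4, d, a)),  node(U, node(S, Y1, S), node(4, a, 7)) = L.
Bind Y1 := branch(d, U, d); substituting into the one remaining equation that mentions Y1 gives: node(U, node(S, branch(d, U, d), S), node(4, a, 7)) = L.
Bind R := h(branch(4, d, a)); substituting into the one remaining equation that mentions R gives: h(node(Y, S, h(Y))) = h(node(h(branch(4, d, a)), node(d, a, h(4)), T)).
Bind L := node(U, node(S, branch(d, U, d), S), node(4, a, 7)); substituting into the one remaining equation that mentions L gives: node(4, U, M) = node(4, branch(7, S, S), node(4, h(d), node(U, node(S, branch(d, U, d), S), node(4, a, 7)))).
Decompose node/3: 4 = 4,  U = branch(7, S, S),  M = node(4, h(d), node(U, node(S, branch(d, U, d), S), node(4, a, 7))).
Delete trivial equation 4 = 4.
Bind U := branch(7, S, S); substituting into the one remaining equation that mentions U gives: M = node(4, h(d), node(branch(7, S, S), node(S, branch(d, branch(7, S, S), d), S), node(4, a, 7))). Substituting into the earlier bindings gives Y1 := branch(d, branch(7, S, S), d), L := node(branch(7, S, S), node(S, branch(d, branch(7, S, S), d), S), node(4, a, 7)).
Bind M := node(4, h(d), node(branch(7, S, S), node(S, branch(d, branch(7, S, S), d), S), node(4, a, 7))); no other remaining equation mentions M.
Decompose h/1: node(Y, S, h(Y)) = node(h(branch(4, d, a)), node(d, a, h(4)), T).
Decompose node/3: Y = h(branch(4, d, a)),  S = node(d, a, h(4)),  h(Y) = T.
Bind Y := h(branch(4, d, a)); substituting into the one remaining equation that mentions Y gives: h(h(branch(4, d, a))) = T.
Bind S := node(d, a, h(4)); no other remaining equation mentions S. Substituting into the earlier bindings gives Y1 := branch(d, branch(7, node(d, a, h(4)), node(d, a, h(4))), d), L := node(branch(7, node(d, a, h(4)), node(d, a, h(4))), node(node(d, a, h(4)), branch(d, branch(7, node(d, a, h(4)), node(d, a, h(4))), d), node(d, a, h(4))), node(4, a, 7)), U := branch(7, node(d, a, h(4)), node(d, a, h(4))), M := node(4, h(d), node(branch(7, node(d, a, h(4)), node(d, a, h(4))), node(node(d, a, h(4)), branch(d, branch(7, node(d, a, h(4)), node(d, a, h(4))), d), node(d, a, h(4))), node(4, a, 7))).
Bind T := h(h(branch(4, d, a))).
No equations remain and no clash or occurs-check failure arose, so a unifier exists.

YES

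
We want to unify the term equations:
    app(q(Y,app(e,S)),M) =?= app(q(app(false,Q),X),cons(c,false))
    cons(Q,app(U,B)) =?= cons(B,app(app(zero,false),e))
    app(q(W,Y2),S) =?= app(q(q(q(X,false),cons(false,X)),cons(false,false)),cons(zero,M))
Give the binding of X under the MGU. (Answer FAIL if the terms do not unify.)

app(e,cons(zero,cons(c,false)))

Decompose app/2: q(Y,app(e,S)) =?= q(app(false,Q),X),  M =?= cons(c,false).
Decompose q/2: Y =?= app(false,Q),  app(e,S) =?= X.
Bind Y := app(false,Q); no other remaining equation mentions Y.
Bind X := app(e,S); substituting into the one remaining equation that mentions X gives: app(q(W,Y2),S) =?= app(q(q(q(app(e,S),false),cons(false,app(e,S))),cons(false,false)),cons(zero,M)).
Bind M := cons(c,false); substituting into the one remaining equation that mentions M gives: app(q(W,Y2),S) =?= app(q(q(q(app(e,S),false),cons(false,app(e,S))),cons(false,false)),cons(zero,cons(c,false))).
Decompose cons/2: Q =?= B,  app(U,B) =?= app(app(zero,false),e).
Bind Q := B; no other remaining equation mentions Q. Substituting into the earlier binding gives Y := app(false,B).
Decompose app/2: U =?= app(zero,false),  B =?= e.
Bind U := app(zero,false); no other remaining equation mentions U.
Bind B := e; no other remaining equation mentions B. Substituting into the earlier bindings gives Y := app(false,e), Q := e.
Decompose app/2: q(W,Y2) =?= q(q(q(app(e,S),false),cons(false,app(e,S))),cons(false,false)),  S =?= cons(zero,cons(c,false)).
Decompose q/2: W =?= q(q(app(e,S),false),cons(false,app(e,S))),  Y2 =?= cons(false,false).
Bind W := q(q(app(e,S),false),cons(false,app(e,S))); no other remaining equation mentions W.
Bind Y2 := cons(false,false); no other remaining equation mentions Y2.
Bind S := cons(zero,cons(c,false)). Substituting into the earlier bindings gives X := app(e,cons(zero,cons(c,false))), W := q(q(app(e,cons(zero,cons(c,false))),false),cons(false,app(e,cons(zero,cons(c,false))))).
MGU = { Y -> app(false,e), X -> app(e,cons(zero,cons(c,false))), M -> cons(c,false), Q -> e, U -> app(zero,false), B -> e, W -> q(q(app(e,cons(zero,cons(c,false))),false),cons(false,app(e,cons(zero,cons(c,false))))), Y2 -> cons(false,false), S -> cons(zero,cons(c,false)) }, so X -> app(e,cons(zero,cons(c,false))).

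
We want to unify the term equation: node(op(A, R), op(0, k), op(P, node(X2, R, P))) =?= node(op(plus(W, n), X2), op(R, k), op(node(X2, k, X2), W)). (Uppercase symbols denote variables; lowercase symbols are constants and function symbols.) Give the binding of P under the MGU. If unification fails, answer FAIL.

node(0, k, 0)

Decompose node/3: op(A, R) =?= op(plus(W, n), X2),  op(0, k) =?= op(R, k),  op(P, node(X2, R, P)) =?= op(node(X2, k, X2), W).
Decompose op/2: A =?= plus(W, n),  R =?= X2.
Bind A := plus(W, n); no other remaining equation mentions A.
Bind R := X2; substituting into the remaining equations gives: op(0, k) =?= op(X2, k),  op(P, node(X2, X2, P)) =?= op(node(X2, k, X2), W).
Decompose op/2: 0 =?= X2,  k =?= k.
Bind X2 := 0; substituting into the one remaining equation that mentions X2 gives: op(P, node(0, 0, P)) =?= op(node(0, k, 0), W). Substituting into the earlier binding gives R := 0.
Delete trivial equation k =?= k.
Decompose op/2: P =?= node(0, k, 0),  node(0, 0, P) =?= W.
Bind P := node(0, k, 0); substituting into the remaining equation gives: node(0, 0, node(0, k, 0)) =?= W.
Bind W := node(0, 0, node(0, k, 0)). Substituting into the earlier binding gives A := plus(node(0, 0, node(0, k, 0)), n).
MGU = { A := plus(node(0, 0, node(0, k, 0)), n), R := 0, X2 := 0, P := node(0, k, 0), W := node(0, 0, node(0, k, 0)) }, so P := node(0, k, 0).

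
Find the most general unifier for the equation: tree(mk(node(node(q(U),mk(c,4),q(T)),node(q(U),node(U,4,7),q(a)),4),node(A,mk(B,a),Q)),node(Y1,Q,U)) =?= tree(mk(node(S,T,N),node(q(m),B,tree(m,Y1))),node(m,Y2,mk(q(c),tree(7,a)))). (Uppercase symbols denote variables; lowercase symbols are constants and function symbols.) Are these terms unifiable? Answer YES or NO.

NO

Decompose tree/2: mk(node(node(q(U),mk(c,4),q(T)),node(q(U),node(U,4,7),q(a)),4),node(A,mk(B,a),Q)) =?= mk(node(S,T,N),node(q(m),B,tree(m,Y1))),  node(Y1,Q,U) =?= node(m,Y2,mk(q(c),tree(7,a))).
Decompose mk/2: node(node(q(U),mk(c,4),q(T)),node(q(U),node(U,4,7),q(a)),4) =?= node(S,T,N),  node(A,mk(B,a),Q) =?= node(q(m),B,tree(m,Y1)).
Decompose node/3: node(q(U),mk(c,4),q(T)) =?= S,  node(q(U),node(U,4,7),q(a)) =?= T,  4 =?= N.
Bind S := node(q(U),mk(c,4),q(T)); no other remaining equation mentions S.
Bind T := node(q(U),node(U,4,7),q(a)); no other remaining equation mentions T. Substituting into the earlier binding gives S := node(q(U),mk(c,4),q(node(q(U),node(U,4,7),q(a)))).
Bind N := 4; no other remaining equation mentions N.
Decompose node/3: A =?= q(m),  mk(B,a) =?= B,  Q =?= tree(m,Y1).
Bind A := q(m); no other remaining equation mentions A.
Occurs check fails: B occurs in mk(B,a); the equation B =?= mk(B,a) has no finite solution.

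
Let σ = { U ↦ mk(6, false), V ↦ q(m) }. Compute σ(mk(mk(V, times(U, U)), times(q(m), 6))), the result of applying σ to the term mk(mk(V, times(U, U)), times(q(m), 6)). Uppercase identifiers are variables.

mk(mk(q(m), times(mk(6, false), mk(6, false))), times(q(m), 6))

Replace each occurrence of U with mk(6, false).
Replace each occurrence of V with q(m).
Result: mk(mk(q(m), times(mk(6, false), mk(6, false))), times(q(m), 6)).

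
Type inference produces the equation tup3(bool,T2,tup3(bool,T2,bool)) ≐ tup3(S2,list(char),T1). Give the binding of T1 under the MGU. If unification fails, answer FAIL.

Decompose tup3/3: bool ≐ S2,  T2 ≐ list(char),  tup3(bool,T2,bool) ≐ T1.
Bind S2 := bool; no other remaining equation mentions S2.
Bind T2 := list(char); substituting into the remaining equation gives: tup3(bool,list(char),bool) ≐ T1.
Bind T1 := tup3(bool,list(char),bool).
MGU = { S2 ↦ bool, T2 ↦ list(char), T1 ↦ tup3(bool,list(char),bool) }, so T1 ↦ tup3(bool,list(char),bool).

tup3(bool,list(char),bool)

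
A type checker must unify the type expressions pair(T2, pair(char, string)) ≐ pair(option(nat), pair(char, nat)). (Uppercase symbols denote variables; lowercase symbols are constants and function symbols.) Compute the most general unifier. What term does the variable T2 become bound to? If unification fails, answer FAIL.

FAIL

Decompose pair/2: T2 ≐ option(nat),  pair(char, string) ≐ pair(char, nat).
Bind T2 := option(nat); no other remaining equation mentions T2.
Decompose pair/2: char ≐ char,  string ≐ nat.
Delete trivial equation char ≐ char.
Clash: constants string and nat differ; no unifier exists.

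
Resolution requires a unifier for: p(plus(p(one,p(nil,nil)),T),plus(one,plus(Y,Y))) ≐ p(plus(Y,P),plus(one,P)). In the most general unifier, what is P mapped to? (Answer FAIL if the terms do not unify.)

plus(p(one,p(nil,nil)),p(one,p(nil,nil)))

Decompose p/2: plus(p(one,p(nil,nil)),T) ≐ plus(Y,P),  plus(one,plus(Y,Y)) ≐ plus(one,P).
Decompose plus/2: p(one,p(nil,nil)) ≐ Y,  T ≐ P.
Bind Y := p(one,p(nil,nil)); substituting into the one remaining equation that mentions Y gives: plus(one,plus(p(one,p(nil,nil)),p(one,p(nil,nil)))) ≐ plus(one,P).
Bind T := P; no other remaining equation mentions T.
Decompose plus/2: one ≐ one,  plus(p(one,p(nil,nil)),p(one,p(nil,nil))) ≐ P.
Delete trivial equation one ≐ one.
Bind P := plus(p(one,p(nil,nil)),p(one,p(nil,nil))). Substituting into the earlier binding gives T := plus(p(one,p(nil,nil)),p(one,p(nil,nil))).
MGU = { Y := p(one,p(nil,nil)), T := plus(p(one,p(nil,nil)),p(one,p(nil,nil))), P := plus(p(one,p(nil,nil)),p(one,p(nil,nil))) }, so P := plus(p(one,p(nil,nil)),p(one,p(nil,nil))).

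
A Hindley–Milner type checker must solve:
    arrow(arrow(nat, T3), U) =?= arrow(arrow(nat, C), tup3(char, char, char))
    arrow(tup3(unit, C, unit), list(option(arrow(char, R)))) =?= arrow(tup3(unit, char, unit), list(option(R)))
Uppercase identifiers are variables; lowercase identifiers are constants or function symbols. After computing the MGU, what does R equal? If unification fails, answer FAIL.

Decompose arrow/2: arrow(nat, T3) =?= arrow(nat, C),  U =?= tup3(char, char, char).
Decompose arrow/2: nat =?= nat,  T3 =?= C.
Delete trivial equation nat =?= nat.
Bind T3 := C; no other remaining equation mentions T3.
Bind U := tup3(char, char, char); no other remaining equation mentions U.
Decompose arrow/2: tup3(unit, C, unit) =?= tup3(unit, char, unit),  list(option(arrow(char, R))) =?= list(option(R)).
Decompose tup3/3: unit =?= unit,  C =?= char,  unit =?= unit.
Delete trivial equation unit =?= unit.
Bind C := char; no other remaining equation mentions C. Substituting into the earlier binding gives T3 := char.
Delete trivial equation unit =?= unit.
Decompose list/1: option(arrow(char, R)) =?= option(R).
Decompose option/1: arrow(char, R) =?= R.
Occurs check fails: R occurs in arrow(char, R); the equation R =?= arrow(char, R) has no finite solution.

FAIL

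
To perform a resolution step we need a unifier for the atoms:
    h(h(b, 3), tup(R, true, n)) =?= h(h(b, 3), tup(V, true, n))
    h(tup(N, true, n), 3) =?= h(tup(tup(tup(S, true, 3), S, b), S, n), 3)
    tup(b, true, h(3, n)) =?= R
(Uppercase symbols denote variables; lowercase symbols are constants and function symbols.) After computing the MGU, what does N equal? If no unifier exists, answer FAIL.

tup(tup(true, true, 3), true, b)

Decompose h/2: h(b, 3) =?= h(b, 3),  tup(R, true, n) =?= tup(V, true, n).
Delete trivial equation h(b, 3) =?= h(b, 3).
Decompose tup/3: R =?= V,  true =?= true,  n =?= n.
Bind R := V; substituting into the one remaining equation that mentions R gives: tup(b, true, h(3, n)) =?= V.
Delete trivial equation true =?= true.
Delete trivial equation n =?= n.
Decompose h/2: tup(N, true, n) =?= tup(tup(tup(S, true, 3), S, b), S, n),  3 =?= 3.
Decompose tup/3: N =?= tup(tup(S, true, 3), S, b),  true =?= S,  n =?= n.
Bind N := tup(tup(S, true, 3), S, b); no other remaining equation mentions N.
Bind S := true; no other remaining equation mentions S. Substituting into the earlier binding gives N := tup(tup(true, true, 3), true, b).
Delete trivial equation n =?= n.
Delete trivial equation 3 =?= 3.
Bind V := tup(b, true, h(3, n)). Substituting into the earlier binding gives R := tup(b, true, h(3, n)).
MGU = { R -> tup(b, true, h(3, n)), N -> tup(tup(true, true, 3), true, b), S -> true, V -> tup(b, true, h(3, n)) }, so N -> tup(tup(true, true, 3), true, b).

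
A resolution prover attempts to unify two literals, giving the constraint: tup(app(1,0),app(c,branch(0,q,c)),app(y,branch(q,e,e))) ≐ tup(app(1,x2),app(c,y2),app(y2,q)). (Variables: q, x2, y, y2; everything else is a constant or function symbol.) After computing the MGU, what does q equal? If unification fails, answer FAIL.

FAIL

Decompose tup/3: app(1,0) ≐ app(1,x2),  app(c,branch(0,q,c)) ≐ app(c,y2),  app(y,branch(q,e,e)) ≐ app(y2,q).
Decompose app/2: 1 ≐ 1,  0 ≐ x2.
Delete trivial equation 1 ≐ 1.
Bind x2 := 0; no other remaining equation mentions x2.
Decompose app/2: c ≐ c,  branch(0,q,c) ≐ y2.
Delete trivial equation c ≐ c.
Bind y2 := branch(0,q,c); substituting into the remaining equation gives: app(y,branch(q,e,e)) ≐ app(branch(0,q,c),q).
Decompose app/2: y ≐ branch(0,q,c),  branch(q,e,e) ≐ q.
Bind y := branch(0,q,c); no other remaining equation mentions y.
Occurs check fails: q occurs in branch(q,e,e); the equation q ≐ branch(q,e,e) has no finite solution.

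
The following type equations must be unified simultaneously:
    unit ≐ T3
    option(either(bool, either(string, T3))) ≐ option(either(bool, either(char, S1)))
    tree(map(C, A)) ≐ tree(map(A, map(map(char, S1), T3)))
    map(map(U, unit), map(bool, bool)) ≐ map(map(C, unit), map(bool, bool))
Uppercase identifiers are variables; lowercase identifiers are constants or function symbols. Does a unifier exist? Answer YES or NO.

Bind T3 := unit; substituting into the 2 remaining equations that mention T3 gives: option(either(bool, either(string, unit))) ≐ option(either(bool, either(char, S1))),  tree(map(C, A)) ≐ tree(map(A, map(map(char, S1), unit))).
Decompose option/1: either(bool, either(string, unit)) ≐ either(bool, either(char, S1)).
Decompose either/2: bool ≐ bool,  either(string, unit) ≐ either(char, S1).
Delete trivial equation bool ≐ bool.
Decompose either/2: string ≐ char,  unit ≐ S1.
Clash: constants string and char differ; no unifier exists.

NO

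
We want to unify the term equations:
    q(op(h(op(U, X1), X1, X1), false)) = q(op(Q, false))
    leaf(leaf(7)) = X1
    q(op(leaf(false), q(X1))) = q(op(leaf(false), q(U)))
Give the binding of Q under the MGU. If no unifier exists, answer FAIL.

h(op(leaf(leaf(7)), leaf(leaf(7))), leaf(leaf(7)), leaf(leaf(7)))

Decompose q/1: op(h(op(U, X1), X1, X1), false) = op(Q, false).
Decompose op/2: h(op(U, X1), X1, X1) = Q,  false = false.
Bind Q := h(op(U, X1), X1, X1); no other remaining equation mentions Q.
Delete trivial equation false = false.
Bind X1 := leaf(leaf(7)); substituting into the remaining equation gives: q(op(leaf(false), q(leaf(leaf(7))))) = q(op(leaf(false), q(U))). Substituting into the earlier binding gives Q := h(op(U, leaf(leaf(7))), leaf(leaf(7)), leaf(leaf(7))).
Decompose q/1: op(leaf(false), q(leaf(leaf(7)))) = op(leaf(false), q(U)).
Decompose op/2: leaf(false) = leaf(false),  q(leaf(leaf(7))) = q(U).
Delete trivial equation leaf(false) = leaf(false).
Decompose q/1: leaf(leaf(7)) = U.
Bind U := leaf(leaf(7)). Substituting into the earlier binding gives Q := h(op(leaf(leaf(7)), leaf(leaf(7))), leaf(leaf(7)), leaf(leaf(7))).
MGU = { Q ↦ h(op(leaf(leaf(7)), leaf(leaf(7))), leaf(leaf(7)), leaf(leaf(7))), X1 ↦ leaf(leaf(7)), U ↦ leaf(leaf(7)) }, so Q ↦ h(op(leaf(leaf(7)), leaf(leaf(7))), leaf(leaf(7)), leaf(leaf(7))).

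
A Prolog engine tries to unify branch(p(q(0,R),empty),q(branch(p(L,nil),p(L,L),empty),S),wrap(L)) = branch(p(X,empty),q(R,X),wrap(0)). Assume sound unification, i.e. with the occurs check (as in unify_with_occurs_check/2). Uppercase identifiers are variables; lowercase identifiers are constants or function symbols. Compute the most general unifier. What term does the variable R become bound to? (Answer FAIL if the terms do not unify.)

Decompose branch/3: p(q(0,R),empty) = p(X,empty),  q(branch(p(L,nil),p(L,L),empty),S) = q(R,X),  wrap(L) = wrap(0).
Decompose p/2: q(0,R) = X,  empty = empty.
Bind X := q(0,R); substituting into the one remaining equation that mentions X gives: q(branch(p(L,nil),p(L,L),empty),S) = q(R,q(0,R)).
Delete trivial equation empty = empty.
Decompose q/2: branch(p(L,nil),p(L,L),empty) = R,  S = q(0,R).
Bind R := branch(p(L,nil),p(L,L),empty); substituting into the one remaining equation that mentions R gives: S = q(0,branch(p(L,nil),p(L,L),empty)). Substituting into the earlier binding gives X := q(0,branch(p(L,nil),p(L,L),empty)).
Bind S := q(0,branch(p(L,nil),p(L,L),empty)); no other remaining equation mentions S.
Decompose wrap/1: L = 0.
Bind L := 0. Substituting into the earlier bindings gives X := q(0,branch(p(0,nil),p(0,0),empty)), R := branch(p(0,nil),p(0,0),empty), S := q(0,branch(p(0,nil),p(0,0),empty)).
MGU = { X = q(0,branch(p(0,nil),p(0,0),empty)), R = branch(p(0,nil),p(0,0),empty), S = q(0,branch(p(0,nil),p(0,0),empty)), L = 0 }, so R = branch(p(0,nil),p(0,0),empty).

branch(p(0,nil),p(0,0),empty)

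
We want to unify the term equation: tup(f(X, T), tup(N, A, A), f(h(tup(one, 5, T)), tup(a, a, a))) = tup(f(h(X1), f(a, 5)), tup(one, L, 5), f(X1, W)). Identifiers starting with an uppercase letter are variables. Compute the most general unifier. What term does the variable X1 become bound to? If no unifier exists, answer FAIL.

h(tup(one, 5, f(a, 5)))

Decompose tup/3: f(X, T) = f(h(X1), f(a, 5)),  tup(N, A, A) = tup(one, L, 5),  f(h(tup(one, 5, T)), tup(a, a, a)) = f(X1, W).
Decompose f/2: X = h(X1),  T = f(a, 5).
Bind X := h(X1); no other remaining equation mentions X.
Bind T := f(a, 5); substituting into the one remaining equation that mentions T gives: f(h(tup(one, 5, f(a, 5))), tup(a, a, a)) = f(X1, W).
Decompose tup/3: N = one,  A = L,  A = 5.
Bind N := one; no other remaining equation mentions N.
Bind A := L; substituting into the one remaining equation that mentions A gives: L = 5.
Bind L := 5; no other remaining equation mentions L. Substituting into the earlier binding gives A := 5.
Decompose f/2: h(tup(one, 5, f(a, 5))) = X1,  tup(a, a, a) = W.
Bind X1 := h(tup(one, 5, f(a, 5))); no other remaining equation mentions X1. Substituting into the earlier binding gives X := h(h(tup(one, 5, f(a, 5)))).
Bind W := tup(a, a, a).
MGU = { X := h(h(tup(one, 5, f(a, 5)))), T := f(a, 5), N := one, A := 5, L := 5, X1 := h(tup(one, 5, f(a, 5))), W := tup(a, a, a) }, so X1 := h(tup(one, 5, f(a, 5))).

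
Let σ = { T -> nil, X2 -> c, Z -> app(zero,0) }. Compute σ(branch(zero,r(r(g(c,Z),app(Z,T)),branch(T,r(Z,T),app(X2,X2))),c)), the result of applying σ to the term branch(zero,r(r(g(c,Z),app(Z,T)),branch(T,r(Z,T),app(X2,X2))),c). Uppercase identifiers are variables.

Replace each occurrence of T with nil.
Replace each occurrence of X2 with c.
Replace each occurrence of Z with app(zero,0).
Result: branch(zero,r(r(g(c,app(zero,0)),app(app(zero,0),nil)),branch(nil,r(app(zero,0),nil),app(c,c))),c).

branch(zero,r(r(g(c,app(zero,0)),app(app(zero,0),nil)),branch(nil,r(app(zero,0),nil),app(c,c))),c)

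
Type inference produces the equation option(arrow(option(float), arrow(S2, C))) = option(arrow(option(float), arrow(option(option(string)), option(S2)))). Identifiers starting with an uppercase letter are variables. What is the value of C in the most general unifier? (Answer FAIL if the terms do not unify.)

Decompose option/1: arrow(option(float), arrow(S2, C)) = arrow(option(float), arrow(option(option(string)), option(S2))).
Decompose arrow/2: option(float) = option(float),  arrow(S2, C) = arrow(option(option(string)), option(S2)).
Delete trivial equation option(float) = option(float).
Decompose arrow/2: S2 = option(option(string)),  C = option(S2).
Bind S2 := option(option(string)); substituting into the remaining equation gives: C = option(option(option(string))).
Bind C := option(option(option(string))).
MGU = { S2 -> option(option(string)), C -> option(option(option(string))) }, so C -> option(option(option(string))).

option(option(option(string)))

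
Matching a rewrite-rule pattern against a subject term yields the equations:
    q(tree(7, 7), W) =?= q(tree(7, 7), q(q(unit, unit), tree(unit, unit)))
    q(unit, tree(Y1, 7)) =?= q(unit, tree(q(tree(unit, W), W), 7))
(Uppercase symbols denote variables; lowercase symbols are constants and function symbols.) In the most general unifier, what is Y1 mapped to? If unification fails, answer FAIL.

Decompose q/2: tree(7, 7) =?= tree(7, 7),  W =?= q(q(unit, unit), tree(unit, unit)).
Delete trivial equation tree(7, 7) =?= tree(7, 7).
Bind W := q(q(unit, unit), tree(unit, unit)); substituting into the remaining equation gives: q(unit, tree(Y1, 7)) =?= q(unit, tree(q(tree(unit, q(q(unit, unit), tree(unit, unit))), q(q(unit, unit), tree(unit, unit))), 7)).
Decompose q/2: unit =?= unit,  tree(Y1, 7) =?= tree(q(tree(unit, q(q(unit, unit), tree(unit, unit))), q(q(unit, unit), tree(unit, unit))), 7).
Delete trivial equation unit =?= unit.
Decompose tree/2: Y1 =?= q(tree(unit, q(q(unit, unit), tree(unit, unit))), q(q(unit, unit), tree(unit, unit))),  7 =?= 7.
Bind Y1 := q(tree(unit, q(q(unit, unit), tree(unit, unit))), q(q(unit, unit), tree(unit, unit))); no other remaining equation mentions Y1.
Delete trivial equation 7 =?= 7.
MGU = { W ↦ q(q(unit, unit), tree(unit, unit)), Y1 ↦ q(tree(unit, q(q(unit, unit), tree(unit, unit))), q(q(unit, unit), tree(unit, unit))) }, so Y1 ↦ q(tree(unit, q(q(unit, unit), tree(unit, unit))), q(q(unit, unit), tree(unit, unit))).

q(tree(unit, q(q(unit, unit), tree(unit, unit))), q(q(unit, unit), tree(unit, unit)))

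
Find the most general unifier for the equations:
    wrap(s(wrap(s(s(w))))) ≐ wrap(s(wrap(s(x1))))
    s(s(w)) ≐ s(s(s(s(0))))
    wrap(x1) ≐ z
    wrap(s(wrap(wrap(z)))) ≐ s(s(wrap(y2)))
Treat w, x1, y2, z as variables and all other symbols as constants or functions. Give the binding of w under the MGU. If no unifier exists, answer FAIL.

Decompose wrap/1: s(wrap(s(s(w)))) ≐ s(wrap(s(x1))).
Decompose s/1: wrap(s(s(w))) ≐ wrap(s(x1)).
Decompose wrap/1: s(s(w)) ≐ s(x1).
Decompose s/1: s(w) ≐ x1.
Bind x1 := s(w); substituting into the one remaining equation that mentions x1 gives: wrap(s(w)) ≐ z.
Decompose s/1: s(w) ≐ s(s(s(0))).
Decompose s/1: w ≐ s(s(0)).
Bind w := s(s(0)); substituting into the one remaining equation that mentions w gives: wrap(s(s(s(0)))) ≐ z. Substituting into the earlier binding gives x1 := s(s(s(0))).
Bind z := wrap(s(s(s(0)))); substituting into the remaining equation gives: wrap(s(wrap(wrap(wrap(s(s(s(0)))))))) ≐ s(s(wrap(y2))).
Clash: head symbols differ (wrap/1 vs s/1); no unifier exists.

FAIL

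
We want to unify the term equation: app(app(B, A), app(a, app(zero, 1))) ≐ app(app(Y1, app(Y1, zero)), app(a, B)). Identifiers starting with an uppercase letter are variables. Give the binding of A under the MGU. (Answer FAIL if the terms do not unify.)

Decompose app/2: app(B, A) ≐ app(Y1, app(Y1, zero)),  app(a, app(zero, 1)) ≐ app(a, B).
Decompose app/2: B ≐ Y1,  A ≐ app(Y1, zero).
Bind B := Y1; substituting into the one remaining equation that mentions B gives: app(a, app(zero, 1)) ≐ app(a, Y1).
Bind A := app(Y1, zero); no other remaining equation mentions A.
Decompose app/2: a ≐ a,  app(zero, 1) ≐ Y1.
Delete trivial equation a ≐ a.
Bind Y1 := app(zero, 1). Substituting into the earlier bindings gives B := app(zero, 1), A := app(app(zero, 1), zero).
MGU = { B := app(zero, 1), A := app(app(zero, 1), zero), Y1 := app(zero, 1) }, so A := app(app(zero, 1), zero).

app(app(zero, 1), zero)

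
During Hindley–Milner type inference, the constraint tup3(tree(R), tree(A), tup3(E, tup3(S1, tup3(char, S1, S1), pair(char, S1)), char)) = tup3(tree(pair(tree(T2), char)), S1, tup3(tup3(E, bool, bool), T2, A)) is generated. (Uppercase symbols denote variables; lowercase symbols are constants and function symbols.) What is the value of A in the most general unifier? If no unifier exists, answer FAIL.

Decompose tup3/3: tree(R) = tree(pair(tree(T2), char)),  tree(A) = S1,  tup3(E, tup3(S1, tup3(char, S1, S1), pair(char, S1)), char) = tup3(tup3(E, bool, bool), T2, A).
Decompose tree/1: R = pair(tree(T2), char).
Bind R := pair(tree(T2), char); no other remaining equation mentions R.
Bind S1 := tree(A); substituting into the remaining equation gives: tup3(E, tup3(tree(A), tup3(char, tree(A), tree(A)), pair(char, tree(A))), char) = tup3(tup3(E, bool, bool), T2, A).
Decompose tup3/3: E = tup3(E, bool, bool),  tup3(tree(A), tup3(char, tree(A), tree(A)), pair(char, tree(A))) = T2,  char = A.
Occurs check fails: E occurs in tup3(E, bool, bool); the equation E = tup3(E, bool, bool) has no finite solution.

FAIL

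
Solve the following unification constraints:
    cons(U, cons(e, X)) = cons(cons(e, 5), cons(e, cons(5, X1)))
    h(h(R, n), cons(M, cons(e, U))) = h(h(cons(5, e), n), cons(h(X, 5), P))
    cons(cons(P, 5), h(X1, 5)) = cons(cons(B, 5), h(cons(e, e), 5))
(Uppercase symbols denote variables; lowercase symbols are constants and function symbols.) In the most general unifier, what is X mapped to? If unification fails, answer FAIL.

Decompose cons/2: U = cons(e, 5),  cons(e, X) = cons(e, cons(5, X1)).
Bind U := cons(e, 5); substituting into the one remaining equation that mentions U gives: h(h(R, n), cons(M, cons(e, cons(e, 5)))) = h(h(cons(5, e), n), cons(h(X, 5), P)).
Decompose cons/2: e = e,  X = cons(5, X1).
Delete trivial equation e = e.
Bind X := cons(5, X1); substituting into the one remaining equation that mentions X gives: h(h(R, n), cons(M, cons(e, cons(e, 5)))) = h(h(cons(5, e), n), cons(h(cons(5, X1), 5), P)).
Decompose h/2: h(R, n) = h(cons(5, e), n),  cons(M, cons(e, cons(e, 5))) = cons(h(cons(5, X1), 5), P).
Decompose h/2: R = cons(5, e),  n = n.
Bind R := cons(5, e); no other remaining equation mentions R.
Delete trivial equation n = n.
Decompose cons/2: M = h(cons(5, X1), 5),  cons(e, cons(e, 5)) = P.
Bind M := h(cons(5, X1), 5); no other remaining equation mentions M.
Bind P := cons(e, cons(e, 5)); substituting into the remaining equation gives: cons(cons(cons(e, cons(e, 5)), 5), h(X1, 5)) = cons(cons(B, 5), h(cons(e, e), 5)).
Decompose cons/2: cons(cons(e, cons(e, 5)), 5) = cons(B, 5),  h(X1, 5) = h(cons(e, e), 5).
Decompose cons/2: cons(e, cons(e, 5)) = B,  5 = 5.
Bind B := cons(e, cons(e, 5)); no other remaining equation mentions B.
Delete trivial equation 5 = 5.
Decompose h/2: X1 = cons(e, e),  5 = 5.
Bind X1 := cons(e, e); no other remaining equation mentions X1. Substituting into the earlier bindings gives X := cons(5, cons(e, e)), M := h(cons(5, cons(e, e)), 5).
Delete trivial equation 5 = 5.
MGU = { U := cons(e, 5), X := cons(5, cons(e, e)), R := cons(5, e), M := h(cons(5, cons(e, e)), 5), P := cons(e, cons(e, 5)), B := cons(e, cons(e, 5)), X1 := cons(e, e) }, so X := cons(5, cons(e, e)).

cons(5, cons(e, e))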